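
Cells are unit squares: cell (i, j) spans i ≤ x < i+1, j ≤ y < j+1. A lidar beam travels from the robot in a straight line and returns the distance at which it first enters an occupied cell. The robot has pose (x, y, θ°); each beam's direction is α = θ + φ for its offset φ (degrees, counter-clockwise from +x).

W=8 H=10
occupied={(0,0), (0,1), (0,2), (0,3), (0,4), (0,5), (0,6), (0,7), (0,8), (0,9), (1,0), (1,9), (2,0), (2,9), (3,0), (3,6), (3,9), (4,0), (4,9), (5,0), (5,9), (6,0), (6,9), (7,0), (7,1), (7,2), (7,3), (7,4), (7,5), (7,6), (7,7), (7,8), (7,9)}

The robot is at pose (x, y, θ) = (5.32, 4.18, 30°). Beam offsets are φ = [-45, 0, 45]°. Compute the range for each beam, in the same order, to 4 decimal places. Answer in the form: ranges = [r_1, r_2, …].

beam 1: φ=-45°, α=345°
  dir = (cos 345°, sin 345°) = (0.9659, -0.2588); from cell (5,4)
  next x-line at t=0.7040, next y-line at t=0.6955; Δt_x=1.0353, Δt_y=3.8637
    y: enter (5,3) at t=0.6955
    x: enter (6,3) at t=0.7040
    x: enter (7,3) at t=1.7393 ← occupied
  → r_1 = 1.7393
beam 2: φ=0°, α=30°
  dir = (cos 30°, sin 30°) = (0.8660, 0.5000); from cell (5,4)
  next x-line at t=0.7852, next y-line at t=1.6400; Δt_x=1.1547, Δt_y=2.0000
    x: enter (6,4) at t=0.7852
    y: enter (6,5) at t=1.6400
    x: enter (7,5) at t=1.9399 ← occupied
  → r_2 = 1.9399
beam 3: φ=45°, α=75°
  dir = (cos 75°, sin 75°) = (0.2588, 0.9659); from cell (5,4)
  next x-line at t=2.6273, next y-line at t=0.8489; Δt_x=3.8637, Δt_y=1.0353
    y: enter (5,5) at t=0.8489
    y: enter (5,6) at t=1.8842
    x: enter (6,6) at t=2.6273
    y: enter (6,7) at t=2.9195
    y: enter (6,8) at t=3.9548
    y: enter (6,9) at t=4.9900 ← occupied
  → r_3 = 4.9900

ranges = [1.7393, 1.9399, 4.9900]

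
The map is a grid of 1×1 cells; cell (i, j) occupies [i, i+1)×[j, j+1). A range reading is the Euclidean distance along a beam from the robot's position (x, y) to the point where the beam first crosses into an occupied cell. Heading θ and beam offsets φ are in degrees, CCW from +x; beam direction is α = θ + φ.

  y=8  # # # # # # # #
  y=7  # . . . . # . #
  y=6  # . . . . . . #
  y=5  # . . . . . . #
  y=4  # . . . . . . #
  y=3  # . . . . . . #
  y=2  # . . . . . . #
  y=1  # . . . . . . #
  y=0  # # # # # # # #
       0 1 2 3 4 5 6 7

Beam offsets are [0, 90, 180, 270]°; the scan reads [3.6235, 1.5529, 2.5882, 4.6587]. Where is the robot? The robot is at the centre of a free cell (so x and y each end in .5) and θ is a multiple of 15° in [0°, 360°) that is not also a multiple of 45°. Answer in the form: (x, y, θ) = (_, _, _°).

(x, y, θ) = (4.5, 2.5, 165°)

The pose lattice has 41·16 = 656 candidates. Test each by forward raycasting.
  (6.5, 6.5, 240°): beam 1 = 6.3509 ≠ 3.6235 ✗
  (6.5, 7.5, 120°): beam 1 = 0.5774 ≠ 3.6235 ✗
  (6.5, 1.5, 345°): beam 1 = 0.5176 ≠ 3.6235 ✗
  …
  (4.5, 2.5, 165°): r_1=3.6235, r_2=1.5529, r_3=2.5882, r_4=4.6587 — all match ✓
Unique over the lattice → pose = (4.5, 2.5, 165°).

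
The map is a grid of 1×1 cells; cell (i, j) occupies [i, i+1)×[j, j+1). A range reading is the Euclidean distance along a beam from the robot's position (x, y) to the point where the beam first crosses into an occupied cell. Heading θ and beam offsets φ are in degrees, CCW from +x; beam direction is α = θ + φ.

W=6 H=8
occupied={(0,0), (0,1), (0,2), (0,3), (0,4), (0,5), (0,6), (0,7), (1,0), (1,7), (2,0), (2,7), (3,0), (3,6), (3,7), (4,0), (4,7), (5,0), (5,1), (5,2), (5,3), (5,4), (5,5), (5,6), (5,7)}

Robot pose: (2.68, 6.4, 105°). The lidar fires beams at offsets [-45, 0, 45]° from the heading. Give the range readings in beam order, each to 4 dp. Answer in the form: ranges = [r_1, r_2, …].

beam 1: φ=-45°, α=60°
  dir = (cos 60°, sin 60°) = (0.5000, 0.8660); from cell (2,6)
  next x-line at t=0.6400, next y-line at t=0.6928; Δt_x=2.0000, Δt_y=1.1547
    x: enter (3,6) at t=0.6400 ← occupied
  → r_1 = 0.6400
beam 2: φ=0°, α=105°
  dir = (cos 105°, sin 105°) = (-0.2588, 0.9659); from cell (2,6)
  next x-line at t=2.6273, next y-line at t=0.6212; Δt_x=3.8637, Δt_y=1.0353
    y: enter (2,7) at t=0.6212 ← occupied
  → r_2 = 0.6212
beam 3: φ=45°, α=150°
  dir = (cos 150°, sin 150°) = (-0.8660, 0.5000); from cell (2,6)
  next x-line at t=0.7852, next y-line at t=1.2000; Δt_x=1.1547, Δt_y=2.0000
    x: enter (1,6) at t=0.7852
    y: enter (1,7) at t=1.2000 ← occupied
  → r_3 = 1.2000

ranges = [0.6400, 0.6212, 1.2000]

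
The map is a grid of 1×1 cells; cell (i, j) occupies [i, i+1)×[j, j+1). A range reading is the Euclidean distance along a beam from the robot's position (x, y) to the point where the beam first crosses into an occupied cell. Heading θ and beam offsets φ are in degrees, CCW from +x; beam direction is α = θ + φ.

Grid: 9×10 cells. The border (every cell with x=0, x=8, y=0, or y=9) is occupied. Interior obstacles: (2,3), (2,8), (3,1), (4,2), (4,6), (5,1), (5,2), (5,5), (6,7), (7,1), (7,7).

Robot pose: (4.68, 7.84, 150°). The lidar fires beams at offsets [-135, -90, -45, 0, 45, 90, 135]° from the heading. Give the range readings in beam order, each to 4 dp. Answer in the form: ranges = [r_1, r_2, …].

beam 1: φ=-135°, α=15°
  d=(0.9659,0.2588)  start (4,7)  tX=0.3313 tY=0.6182  stride 1/|dx|=1.0353 1/|dy|=3.8637
    cross x-line → (5,7), t=0.3313
    cross y-line → (5,8), t=0.6182
    cross x-line → (6,8), t=1.3666
    cross x-line → (7,8), t=2.4018
    cross x-line → (8,8), t=3.4371 (wall)
  → r_1 = 3.4371
beam 2: φ=-90°, α=60°
  d=(0.5000,0.8660)  start (4,7)  tX=0.6400 tY=0.1848  stride 1/|dx|=2.0000 1/|dy|=1.1547
    cross y-line → (4,8), t=0.1848
    cross x-line → (5,8), t=0.6400
    cross y-line → (5,9), t=1.3395 (wall)
  → r_2 = 1.3395
beam 3: φ=-45°, α=105°
  d=(-0.2588,0.9659)  start (4,7)  tX=2.6273 tY=0.1656  stride 1/|dx|=3.8637 1/|dy|=1.0353
    cross y-line → (4,8), t=0.1656
    cross y-line → (4,9), t=1.2009 (wall)
  → r_3 = 1.2009
beam 4: φ=0°, α=150°
  d=(-0.8660,0.5000)  start (4,7)  tX=0.7852 tY=0.3200  stride 1/|dx|=1.1547 1/|dy|=2.0000
    cross y-line → (4,8), t=0.3200
    cross x-line → (3,8), t=0.7852
    cross x-line → (2,8), t=1.9399 (wall)
  → r_4 = 1.9399
beam 5: φ=45°, α=195°
  d=(-0.9659,-0.2588)  start (4,7)  tX=0.7040 tY=3.2455  stride 1/|dx|=1.0353 1/|dy|=3.8637
    cross x-line → (3,7), t=0.7040
    cross x-line → (2,7), t=1.7393
    cross x-line → (1,7), t=2.7745
    cross y-line → (1,6), t=3.2455
    cross x-line → (0,6), t=3.8098 (wall)
  → r_5 = 3.8098
beam 6: φ=90°, α=240°
  d=(-0.5000,-0.8660)  start (4,7)  tX=1.3600 tY=0.9699  stride 1/|dx|=2.0000 1/|dy|=1.1547
    cross y-line → (4,6), t=0.9699 (wall)
  → r_6 = 0.9699
beam 7: φ=135°, α=285°
  d=(0.2588,-0.9659)  start (4,7)  tX=1.2364 tY=0.8696  stride 1/|dx|=3.8637 1/|dy|=1.0353
    cross y-line → (4,6), t=0.8696 (wall)
  → r_7 = 0.8696

ranges = [3.4371, 1.3395, 1.2009, 1.9399, 3.8098, 0.9699, 0.8696]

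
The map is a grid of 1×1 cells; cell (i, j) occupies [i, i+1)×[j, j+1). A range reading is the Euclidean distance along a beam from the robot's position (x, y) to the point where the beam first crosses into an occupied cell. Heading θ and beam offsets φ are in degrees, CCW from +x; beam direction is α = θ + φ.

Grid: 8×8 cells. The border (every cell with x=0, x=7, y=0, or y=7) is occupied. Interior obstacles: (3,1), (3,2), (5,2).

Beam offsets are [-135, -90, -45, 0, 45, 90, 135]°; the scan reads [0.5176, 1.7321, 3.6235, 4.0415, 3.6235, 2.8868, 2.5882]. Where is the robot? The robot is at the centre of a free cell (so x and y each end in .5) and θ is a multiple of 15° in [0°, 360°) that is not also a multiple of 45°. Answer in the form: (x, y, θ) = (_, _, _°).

(x, y, θ) = (3.5, 3.5, 60°)

The pose lattice has 33·16 = 528 candidates. Test each by forward raycasting.
  (3.5, 6.5, 105°): beam 1 = 4.0415 ≠ 0.5176 ✗
  (1.5, 5.5, 300°): beam 2 = 0.5774 ≠ 1.7321 ✗
  (3.5, 6.5, 60°): beam 1 = 5.6940 ≠ 0.5176 ✗
  (1.5, 5.5, 255°): beam 1 = 1.0000 ≠ 0.5176 ✗
  …
  (3.5, 3.5, 60°): r_1=0.5176, r_2=1.7321, r_3=3.6235, r_4=4.0415, r_5=3.6235, r_6=2.8868, r_7=2.5882 — all match ✓
Only this pose fits every beam.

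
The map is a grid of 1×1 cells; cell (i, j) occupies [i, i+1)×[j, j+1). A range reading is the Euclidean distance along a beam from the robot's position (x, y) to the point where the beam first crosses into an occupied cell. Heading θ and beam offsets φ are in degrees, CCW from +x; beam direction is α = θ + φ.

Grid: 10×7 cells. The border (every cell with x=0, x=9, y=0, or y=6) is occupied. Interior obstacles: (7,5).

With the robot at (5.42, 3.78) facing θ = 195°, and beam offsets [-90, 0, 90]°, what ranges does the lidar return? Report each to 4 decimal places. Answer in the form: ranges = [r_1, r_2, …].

ranges = [2.2983, 4.5759, 2.8781]

beam 1: φ=-90°, α=105°
  dir = (cos 105°, sin 105°) = (-0.2588, 0.9659); from cell (5,3)
  next x-line at t=1.6228, next y-line at t=0.2278; Δt_x=3.8637, Δt_y=1.0353
    y: enter (5,4) at t=0.2278
    y: enter (5,5) at t=1.2630
    x: enter (4,5) at t=1.6228
    y: enter (4,6) at t=2.2983 ← occupied
  → r_1 = 2.2983
beam 2: φ=0°, α=195°
  dir = (cos 195°, sin 195°) = (-0.9659, -0.2588); from cell (5,3)
  next x-line at t=0.4348, next y-line at t=3.0137; Δt_x=1.0353, Δt_y=3.8637
    x: enter (4,3) at t=0.4348
    x: enter (3,3) at t=1.4701
    x: enter (2,3) at t=2.5054
    y: enter (2,2) at t=3.0137
    x: enter (1,2) at t=3.5406
    x: enter (0,2) at t=4.5759 ← occupied
  → r_2 = 4.5759
beam 3: φ=90°, α=285°
  dir = (cos 285°, sin 285°) = (0.2588, -0.9659); from cell (5,3)
  next x-line at t=2.2409, next y-line at t=0.8075; Δt_x=3.8637, Δt_y=1.0353
    y: enter (5,2) at t=0.8075
    y: enter (5,1) at t=1.8428
    x: enter (6,1) at t=2.2409
    y: enter (6,0) at t=2.8781 ← occupied
  → r_3 = 2.8781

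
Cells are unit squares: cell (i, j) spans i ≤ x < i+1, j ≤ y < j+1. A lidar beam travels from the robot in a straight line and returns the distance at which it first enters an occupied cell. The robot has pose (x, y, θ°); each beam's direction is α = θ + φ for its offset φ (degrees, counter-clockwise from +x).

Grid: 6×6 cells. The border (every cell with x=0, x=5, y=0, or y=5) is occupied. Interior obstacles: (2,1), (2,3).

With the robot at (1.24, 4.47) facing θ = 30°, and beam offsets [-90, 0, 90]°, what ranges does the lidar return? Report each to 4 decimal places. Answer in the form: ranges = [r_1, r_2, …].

beam 1: φ=-90°, α=300°
  direction (0.5000, -0.8660); cell (1,4); t to first gridline: x 1.5200, y 0.5427 (then +2.0000 / +1.1547)
    (1,3) via y @ 0.5427
    (2,3) via x @ 1.5200  # hit
  → r_1 = 1.5200
beam 2: φ=0°, α=30°
  direction (0.8660, 0.5000); cell (1,4); t to first gridline: x 0.8776, y 1.0600 (then +1.1547 / +2.0000)
    (2,4) via x @ 0.8776
    (2,5) via y @ 1.0600  # hit
  → r_2 = 1.0600
beam 3: φ=90°, α=120°
  direction (-0.5000, 0.8660); cell (1,4); t to first gridline: x 0.4800, y 0.6120 (then +2.0000 / +1.1547)
    (0,4) via x @ 0.4800  # hit
  → r_3 = 0.4800

ranges = [1.5200, 1.0600, 0.4800]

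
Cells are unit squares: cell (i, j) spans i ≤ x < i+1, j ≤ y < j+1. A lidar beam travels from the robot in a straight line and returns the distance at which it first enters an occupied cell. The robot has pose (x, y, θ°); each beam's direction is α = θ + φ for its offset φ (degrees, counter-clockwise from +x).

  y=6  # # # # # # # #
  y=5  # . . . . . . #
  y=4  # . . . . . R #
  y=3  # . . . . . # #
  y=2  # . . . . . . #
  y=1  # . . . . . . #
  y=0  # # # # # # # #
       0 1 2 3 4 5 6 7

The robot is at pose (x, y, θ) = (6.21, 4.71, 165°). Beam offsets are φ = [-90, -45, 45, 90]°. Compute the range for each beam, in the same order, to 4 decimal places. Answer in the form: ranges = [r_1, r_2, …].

beam 1: φ=-90°, α=75°
  d=(0.2588,0.9659)  start (6,4)  tX=3.0523 tY=0.3002  stride 1/|dx|=3.8637 1/|dy|=1.0353
    cross y-line → (6,5), t=0.3002
    cross y-line → (6,6), t=1.3355 (wall)
  → r_1 = 1.3355
beam 2: φ=-45°, α=120°
  d=(-0.5000,0.8660)  start (6,4)  tX=0.4200 tY=0.3349  stride 1/|dx|=2.0000 1/|dy|=1.1547
    cross y-line → (6,5), t=0.3349
    cross x-line → (5,5), t=0.4200
    cross y-line → (5,6), t=1.4896 (wall)
  → r_2 = 1.4896
beam 3: φ=45°, α=210°
  d=(-0.8660,-0.5000)  start (6,4)  tX=0.2425 tY=1.4200  stride 1/|dx|=1.1547 1/|dy|=2.0000
    cross x-line → (5,4), t=0.2425
    cross x-line → (4,4), t=1.3972
    cross y-line → (4,3), t=1.4200
    cross x-line → (3,3), t=2.5519
    cross y-line → (3,2), t=3.4200
    cross x-line → (2,2), t=3.7066
    cross x-line → (1,2), t=4.8613
    cross y-line → (1,1), t=5.4200
    cross x-line → (0,1), t=6.0160 (wall)
  → r_3 = 6.0160
beam 4: φ=90°, α=255°
  d=(-0.2588,-0.9659)  start (6,4)  tX=0.8114 tY=0.7350  stride 1/|dx|=3.8637 1/|dy|=1.0353
    cross y-line → (6,3), t=0.7350 (wall)
  → r_4 = 0.7350

ranges = [1.3355, 1.4896, 6.0160, 0.7350]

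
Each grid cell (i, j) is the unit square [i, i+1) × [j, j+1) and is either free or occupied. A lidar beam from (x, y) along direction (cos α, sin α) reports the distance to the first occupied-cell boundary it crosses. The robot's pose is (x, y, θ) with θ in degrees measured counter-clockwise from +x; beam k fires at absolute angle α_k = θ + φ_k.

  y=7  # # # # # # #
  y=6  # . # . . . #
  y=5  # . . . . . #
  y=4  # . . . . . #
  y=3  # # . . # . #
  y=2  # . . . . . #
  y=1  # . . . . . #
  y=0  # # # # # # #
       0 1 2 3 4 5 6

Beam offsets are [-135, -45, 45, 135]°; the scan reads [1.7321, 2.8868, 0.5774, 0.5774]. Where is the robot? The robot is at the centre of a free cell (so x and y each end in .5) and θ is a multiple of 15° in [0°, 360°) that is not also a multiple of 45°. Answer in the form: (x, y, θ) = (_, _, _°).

The pose lattice has 27·16 = 432 candidates. Test each by forward raycasting.
  (2.5, 2.5, 345°): beam 2 = 1.7321 ≠ 2.8868 ✗
  (4.5, 2.5, 330°): beam 1 = 3.6235 ≠ 1.7321 ✗
  (4.5, 5.5, 255°): beam 2 = 3.0000 ≠ 2.8868 ✗
  …
  (1.5, 2.5, 75°): r_1=1.7321, r_2=2.8868, r_3=0.5774, r_4=0.5774 — all match ✓
Only this pose fits every beam.

(x, y, θ) = (1.5, 2.5, 75°)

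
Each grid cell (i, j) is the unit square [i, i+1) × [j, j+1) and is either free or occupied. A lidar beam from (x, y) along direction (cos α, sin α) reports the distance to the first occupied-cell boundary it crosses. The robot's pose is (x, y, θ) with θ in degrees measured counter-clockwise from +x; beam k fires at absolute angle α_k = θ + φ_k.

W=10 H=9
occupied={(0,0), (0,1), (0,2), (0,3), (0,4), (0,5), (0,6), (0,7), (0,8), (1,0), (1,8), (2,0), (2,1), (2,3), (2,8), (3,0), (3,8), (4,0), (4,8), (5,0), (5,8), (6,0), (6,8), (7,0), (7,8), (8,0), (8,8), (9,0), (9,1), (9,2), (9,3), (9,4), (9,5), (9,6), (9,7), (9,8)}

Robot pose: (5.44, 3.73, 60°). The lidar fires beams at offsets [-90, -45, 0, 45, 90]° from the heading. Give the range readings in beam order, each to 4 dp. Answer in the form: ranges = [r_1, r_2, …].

beam 1: φ=-90°, α=330°
  dir = (cos 330°, sin 330°) = (0.8660, -0.5000); from cell (5,3)
  next x-line at t=0.6466, next y-line at t=1.4600; Δt_x=1.1547, Δt_y=2.0000
    x: enter (6,3) at t=0.6466
    y: enter (6,2) at t=1.4600
    x: enter (7,2) at t=1.8013
    x: enter (8,2) at t=2.9560
    y: enter (8,1) at t=3.4600
    x: enter (9,1) at t=4.1107 ← occupied
  → r_1 = 4.1107
beam 2: φ=-45°, α=15°
  dir = (cos 15°, sin 15°) = (0.9659, 0.2588); from cell (5,3)
  next x-line at t=0.5798, next y-line at t=1.0432; Δt_x=1.0353, Δt_y=3.8637
    x: enter (6,3) at t=0.5798
    y: enter (6,4) at t=1.0432
    x: enter (7,4) at t=1.6150
    x: enter (8,4) at t=2.6503
    x: enter (9,4) at t=3.6856 ← occupied
  → r_2 = 3.6856
beam 3: φ=0°, α=60°
  dir = (cos 60°, sin 60°) = (0.5000, 0.8660); from cell (5,3)
  next x-line at t=1.1200, next y-line at t=0.3118; Δt_x=2.0000, Δt_y=1.1547
    y: enter (5,4) at t=0.3118
    x: enter (6,4) at t=1.1200
    y: enter (6,5) at t=1.4665
    y: enter (6,6) at t=2.6212
    x: enter (7,6) at t=3.1200
    y: enter (7,7) at t=3.7759
    y: enter (7,8) at t=4.9306 ← occupied
  → r_3 = 4.9306
beam 4: φ=45°, α=105°
  dir = (cos 105°, sin 105°) = (-0.2588, 0.9659); from cell (5,3)
  next x-line at t=1.7000, next y-line at t=0.2795; Δt_x=3.8637, Δt_y=1.0353
    y: enter (5,4) at t=0.2795
    y: enter (5,5) at t=1.3148
    x: enter (4,5) at t=1.7000
    y: enter (4,6) at t=2.3501
    y: enter (4,7) at t=3.3854
    y: enter (4,8) at t=4.4206 ← occupied
  → r_4 = 4.4206
beam 5: φ=90°, α=150°
  dir = (cos 150°, sin 150°) = (-0.8660, 0.5000); from cell (5,3)
  next x-line at t=0.5081, next y-line at t=0.5400; Δt_x=1.1547, Δt_y=2.0000
    x: enter (4,3) at t=0.5081
    y: enter (4,4) at t=0.5400
    x: enter (3,4) at t=1.6628
    y: enter (3,5) at t=2.5400
    x: enter (2,5) at t=2.8175
    x: enter (1,5) at t=3.9722
    y: enter (1,6) at t=4.5400
    x: enter (0,6) at t=5.1269 ← occupied
  → r_5 = 5.1269

ranges = [4.1107, 3.6856, 4.9306, 4.4206, 5.1269]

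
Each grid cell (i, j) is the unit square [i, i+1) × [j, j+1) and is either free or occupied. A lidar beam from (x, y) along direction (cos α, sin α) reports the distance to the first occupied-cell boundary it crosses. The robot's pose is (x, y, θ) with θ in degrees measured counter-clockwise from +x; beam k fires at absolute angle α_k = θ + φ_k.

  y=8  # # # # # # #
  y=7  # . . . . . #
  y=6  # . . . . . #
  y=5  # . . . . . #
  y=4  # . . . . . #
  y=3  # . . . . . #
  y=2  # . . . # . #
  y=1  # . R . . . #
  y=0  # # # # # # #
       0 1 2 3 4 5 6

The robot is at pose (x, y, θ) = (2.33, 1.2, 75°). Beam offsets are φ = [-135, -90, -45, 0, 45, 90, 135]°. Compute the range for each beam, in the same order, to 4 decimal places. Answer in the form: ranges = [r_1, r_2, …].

ranges = [0.2309, 0.7727, 1.9283, 7.0399, 2.6600, 1.3769, 0.4000]

beam 1: φ=-135°, α=300°
  dir = (cos 300°, sin 300°) = (0.5000, -0.8660); from cell (2,1)
  next x-line at t=1.3400, next y-line at t=0.2309; Δt_x=2.0000, Δt_y=1.1547
    y: enter (2,0) at t=0.2309 ← occupied
  → r_1 = 0.2309
beam 2: φ=-90°, α=345°
  dir = (cos 345°, sin 345°) = (0.9659, -0.2588); from cell (2,1)
  next x-line at t=0.6936, next y-line at t=0.7727; Δt_x=1.0353, Δt_y=3.8637
    x: enter (3,1) at t=0.6936
    y: enter (3,0) at t=0.7727 ← occupied
  → r_2 = 0.7727
beam 3: φ=-45°, α=30°
  dir = (cos 30°, sin 30°) = (0.8660, 0.5000); from cell (2,1)
  next x-line at t=0.7736, next y-line at t=1.6000; Δt_x=1.1547, Δt_y=2.0000
    x: enter (3,1) at t=0.7736
    y: enter (3,2) at t=1.6000
    x: enter (4,2) at t=1.9283 ← occupied
  → r_3 = 1.9283
beam 4: φ=0°, α=75°
  dir = (cos 75°, sin 75°) = (0.2588, 0.9659); from cell (2,1)
  next x-line at t=2.5887, next y-line at t=0.8282; Δt_x=3.8637, Δt_y=1.0353
    y: enter (2,2) at t=0.8282
    y: enter (2,3) at t=1.8635
    x: enter (3,3) at t=2.5887
    y: enter (3,4) at t=2.8988
    y: enter (3,5) at t=3.9340
    y: enter (3,6) at t=4.9693
    y: enter (3,7) at t=6.0046
    x: enter (4,7) at t=6.4524
    y: enter (4,8) at t=7.0399 ← occupied
  → r_4 = 7.0399
beam 5: φ=45°, α=120°
  dir = (cos 120°, sin 120°) = (-0.5000, 0.8660); from cell (2,1)
  next x-line at t=0.6600, next y-line at t=0.9238; Δt_x=2.0000, Δt_y=1.1547
    x: enter (1,1) at t=0.6600
    y: enter (1,2) at t=0.9238
    y: enter (1,3) at t=2.0785
    x: enter (0,3) at t=2.6600 ← occupied
  → r_5 = 2.6600
beam 6: φ=90°, α=165°
  dir = (cos 165°, sin 165°) = (-0.9659, 0.2588); from cell (2,1)
  next x-line at t=0.3416, next y-line at t=3.0910; Δt_x=1.0353, Δt_y=3.8637
    x: enter (1,1) at t=0.3416
    x: enter (0,1) at t=1.3769 ← occupied
  → r_6 = 1.3769
beam 7: φ=135°, α=210°
  dir = (cos 210°, sin 210°) = (-0.8660, -0.5000); from cell (2,1)
  next x-line at t=0.3811, next y-line at t=0.4000; Δt_x=1.1547, Δt_y=2.0000
    x: enter (1,1) at t=0.3811
    y: enter (1,0) at t=0.4000 ← occupied
  → r_7 = 0.4000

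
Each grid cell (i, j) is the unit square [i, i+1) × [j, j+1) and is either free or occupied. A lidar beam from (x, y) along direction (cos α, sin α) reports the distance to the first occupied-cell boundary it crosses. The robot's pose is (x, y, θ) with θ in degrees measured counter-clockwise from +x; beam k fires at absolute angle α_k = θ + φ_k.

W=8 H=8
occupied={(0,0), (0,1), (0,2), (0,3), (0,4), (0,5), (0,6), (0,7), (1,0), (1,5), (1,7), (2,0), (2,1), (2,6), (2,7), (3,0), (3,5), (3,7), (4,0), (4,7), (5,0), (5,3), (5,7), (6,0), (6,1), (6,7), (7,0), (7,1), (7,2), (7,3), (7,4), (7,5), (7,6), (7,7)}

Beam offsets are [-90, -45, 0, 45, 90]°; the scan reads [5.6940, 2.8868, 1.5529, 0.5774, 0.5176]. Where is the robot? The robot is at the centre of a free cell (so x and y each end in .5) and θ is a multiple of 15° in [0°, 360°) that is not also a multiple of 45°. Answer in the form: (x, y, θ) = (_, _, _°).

Enumerate (i+0.5, j+0.5, θ) over the 30 free cells and 16 admissible headings. For each, cast all 5 beams and compare to the given ranges.
  (3.5, 2.5, 195°): beam 1 = 3.6235 ≠ 5.6940 ✗
  (2.5, 3.5, 210°): beam 1 = 1.7321 ≠ 5.6940 ✗
  (5.5, 1.5, 285°): beam 1 = 1.9319 ≠ 5.6940 ✗
  (6.5, 6.5, 255°): beam 1 = 1.9319 ≠ 5.6940 ✗
  …
  (1.5, 3.5, 105°): r_1=5.6940, r_2=2.8868, r_3=1.5529, r_4=0.5774, r_5=0.5176 — all match ✓
Unique over the lattice → pose = (1.5, 3.5, 105°).

(x, y, θ) = (1.5, 3.5, 105°)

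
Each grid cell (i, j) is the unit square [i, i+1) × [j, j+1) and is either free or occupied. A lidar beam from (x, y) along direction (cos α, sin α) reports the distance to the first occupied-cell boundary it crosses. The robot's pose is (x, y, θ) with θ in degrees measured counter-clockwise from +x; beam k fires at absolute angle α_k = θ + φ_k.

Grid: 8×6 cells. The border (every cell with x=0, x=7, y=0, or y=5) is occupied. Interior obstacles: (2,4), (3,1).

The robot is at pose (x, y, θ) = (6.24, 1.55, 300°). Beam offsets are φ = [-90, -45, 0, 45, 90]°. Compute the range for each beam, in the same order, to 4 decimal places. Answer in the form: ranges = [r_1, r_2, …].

ranges = [1.1000, 0.5694, 0.6351, 0.7868, 0.8776]

beam 1: φ=-90°, α=210°
  cosα=-0.8660 sinα=-0.5000 | (6,1) | tMaxX 0.2771 tMaxY 1.1000 | tΔX 1.1547 tΔY 2.0000
    t=0.2771 [x] (5,1)
    t=1.1000 [y] (5,0) — stop
  → r_1 = 1.1000
beam 2: φ=-45°, α=255°
  cosα=-0.2588 sinα=-0.9659 | (6,1) | tMaxX 0.9273 tMaxY 0.5694 | tΔX 3.8637 tΔY 1.0353
    t=0.5694 [y] (6,0) — stop
  → r_2 = 0.5694
beam 3: φ=0°, α=300°
  cosα=0.5000 sinα=-0.8660 | (6,1) | tMaxX 1.5200 tMaxY 0.6351 | tΔX 2.0000 tΔY 1.1547
    t=0.6351 [y] (6,0) — stop
  → r_3 = 0.6351
beam 4: φ=45°, α=345°
  cosα=0.9659 sinα=-0.2588 | (6,1) | tMaxX 0.7868 tMaxY 2.1250 | tΔX 1.0353 tΔY 3.8637
    t=0.7868 [x] (7,1) — stop
  → r_4 = 0.7868
beam 5: φ=90°, α=30°
  cosα=0.8660 sinα=0.5000 | (6,1) | tMaxX 0.8776 tMaxY 0.9000 | tΔX 1.1547 tΔY 2.0000
    t=0.8776 [x] (7,1) — stop
  → r_5 = 0.8776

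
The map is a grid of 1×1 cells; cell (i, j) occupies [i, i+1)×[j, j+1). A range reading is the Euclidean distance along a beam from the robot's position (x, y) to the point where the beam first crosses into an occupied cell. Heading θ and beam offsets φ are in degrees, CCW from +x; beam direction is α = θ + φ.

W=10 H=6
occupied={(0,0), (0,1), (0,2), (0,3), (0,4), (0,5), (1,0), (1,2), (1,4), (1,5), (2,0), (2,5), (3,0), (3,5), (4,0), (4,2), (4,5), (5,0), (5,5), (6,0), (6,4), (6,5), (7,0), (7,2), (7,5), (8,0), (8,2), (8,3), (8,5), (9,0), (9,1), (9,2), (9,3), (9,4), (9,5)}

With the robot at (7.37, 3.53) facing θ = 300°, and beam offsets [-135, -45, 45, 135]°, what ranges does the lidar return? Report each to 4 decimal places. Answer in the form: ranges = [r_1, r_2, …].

beam 1: φ=-135°, α=165°
  d=(-0.9659,0.2588)  start (7,3)  tX=0.3831 tY=1.8159  stride 1/|dx|=1.0353 1/|dy|=3.8637
    cross x-line → (6,3), t=0.3831
    cross x-line → (5,3), t=1.4183
    cross y-line → (5,4), t=1.8159
    cross x-line → (4,4), t=2.4536
    cross x-line → (3,4), t=3.4889
    cross x-line → (2,4), t=4.5242
    cross x-line → (1,4), t=5.5594 (wall)
  → r_1 = 5.5594
beam 2: φ=-45°, α=255°
  d=(-0.2588,-0.9659)  start (7,3)  tX=1.4296 tY=0.5487  stride 1/|dx|=3.8637 1/|dy|=1.0353
    cross y-line → (7,2), t=0.5487 (wall)
  → r_2 = 0.5487
beam 3: φ=45°, α=345°
  d=(0.9659,-0.2588)  start (7,3)  tX=0.6522 tY=2.0478  stride 1/|dx|=1.0353 1/|dy|=3.8637
    cross x-line → (8,3), t=0.6522 (wall)
  → r_3 = 0.6522
beam 4: φ=135°, α=75°
  d=(0.2588,0.9659)  start (7,3)  tX=2.4341 tY=0.4866  stride 1/|dx|=3.8637 1/|dy|=1.0353
    cross y-line → (7,4), t=0.4866
    cross y-line → (7,5), t=1.5219 (wall)
  → r_4 = 1.5219

ranges = [5.5594, 0.5487, 0.6522, 1.5219]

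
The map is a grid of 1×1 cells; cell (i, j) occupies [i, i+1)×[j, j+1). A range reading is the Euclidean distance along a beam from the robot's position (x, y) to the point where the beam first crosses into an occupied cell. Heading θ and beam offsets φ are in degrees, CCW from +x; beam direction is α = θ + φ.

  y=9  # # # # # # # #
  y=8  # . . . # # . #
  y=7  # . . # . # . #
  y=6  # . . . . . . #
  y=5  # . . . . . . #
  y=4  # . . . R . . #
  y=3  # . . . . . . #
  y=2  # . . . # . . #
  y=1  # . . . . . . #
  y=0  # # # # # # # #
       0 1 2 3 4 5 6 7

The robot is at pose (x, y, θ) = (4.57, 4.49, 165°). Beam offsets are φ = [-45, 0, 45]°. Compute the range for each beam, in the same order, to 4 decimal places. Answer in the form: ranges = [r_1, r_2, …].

beam 1: φ=-45°, α=120°
  direction (-0.5000, 0.8660); cell (4,4); t to first gridline: x 1.1400, y 0.5889 (then +2.0000 / +1.1547)
    (4,5) via y @ 0.5889
    (3,5) via x @ 1.1400
    (3,6) via y @ 1.7436
    (3,7) via y @ 2.8983  # hit
  → r_1 = 2.8983
beam 2: φ=0°, α=165°
  direction (-0.9659, 0.2588); cell (4,4); t to first gridline: x 0.5901, y 1.9705 (then +1.0353 / +3.8637)
    (3,4) via x @ 0.5901
    (2,4) via x @ 1.6254
    (2,5) via y @ 1.9705
    (1,5) via x @ 2.6607
    (0,5) via x @ 3.6959  # hit
  → r_2 = 3.6959
beam 3: φ=45°, α=210°
  direction (-0.8660, -0.5000); cell (4,4); t to first gridline: x 0.6582, y 0.9800 (then +1.1547 / +2.0000)
    (3,4) via x @ 0.6582
    (3,3) via y @ 0.9800
    (2,3) via x @ 1.8129
    (1,3) via x @ 2.9676
    (1,2) via y @ 2.9800
    (0,2) via x @ 4.1223  # hit
  → r_3 = 4.1223

ranges = [2.8983, 3.6959, 4.1223]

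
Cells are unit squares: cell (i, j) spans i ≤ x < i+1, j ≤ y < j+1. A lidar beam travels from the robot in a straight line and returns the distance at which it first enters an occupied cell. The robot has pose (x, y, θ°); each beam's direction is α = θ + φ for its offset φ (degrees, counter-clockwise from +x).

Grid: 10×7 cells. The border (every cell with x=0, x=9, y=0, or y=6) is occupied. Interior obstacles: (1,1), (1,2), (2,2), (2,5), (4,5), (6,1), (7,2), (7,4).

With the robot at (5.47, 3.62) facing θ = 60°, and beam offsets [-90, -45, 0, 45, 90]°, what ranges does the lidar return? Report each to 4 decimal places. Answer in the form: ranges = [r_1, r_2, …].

beam 1: φ=-90°, α=330°
  dir = (cos 330°, sin 330°) = (0.8660, -0.5000); from cell (5,3)
  next x-line at t=0.6120, next y-line at t=1.2400; Δt_x=1.1547, Δt_y=2.0000
    x: enter (6,3) at t=0.6120
    y: enter (6,2) at t=1.2400
    x: enter (7,2) at t=1.7667 ← occupied
  → r_1 = 1.7667
beam 2: φ=-45°, α=15°
  dir = (cos 15°, sin 15°) = (0.9659, 0.2588); from cell (5,3)
  next x-line at t=0.5487, next y-line at t=1.4682; Δt_x=1.0353, Δt_y=3.8637
    x: enter (6,3) at t=0.5487
    y: enter (6,4) at t=1.4682
    x: enter (7,4) at t=1.5840 ← occupied
  → r_2 = 1.5840
beam 3: φ=0°, α=60°
  dir = (cos 60°, sin 60°) = (0.5000, 0.8660); from cell (5,3)
  next x-line at t=1.0600, next y-line at t=0.4388; Δt_x=2.0000, Δt_y=1.1547
    y: enter (5,4) at t=0.4388
    x: enter (6,4) at t=1.0600
    y: enter (6,5) at t=1.5935
    y: enter (6,6) at t=2.7482 ← occupied
  → r_3 = 2.7482
beam 4: φ=45°, α=105°
  dir = (cos 105°, sin 105°) = (-0.2588, 0.9659); from cell (5,3)
  next x-line at t=1.8159, next y-line at t=0.3934; Δt_x=3.8637, Δt_y=1.0353
    y: enter (5,4) at t=0.3934
    y: enter (5,5) at t=1.4287
    x: enter (4,5) at t=1.8159 ← occupied
  → r_4 = 1.8159
beam 5: φ=90°, α=150°
  dir = (cos 150°, sin 150°) = (-0.8660, 0.5000); from cell (5,3)
  next x-line at t=0.5427, next y-line at t=0.7600; Δt_x=1.1547, Δt_y=2.0000
    x: enter (4,3) at t=0.5427
    y: enter (4,4) at t=0.7600
    x: enter (3,4) at t=1.6974
    y: enter (3,5) at t=2.7600
    x: enter (2,5) at t=2.8521 ← occupied
  → r_5 = 2.8521

ranges = [1.7667, 1.5840, 2.7482, 1.8159, 2.8521]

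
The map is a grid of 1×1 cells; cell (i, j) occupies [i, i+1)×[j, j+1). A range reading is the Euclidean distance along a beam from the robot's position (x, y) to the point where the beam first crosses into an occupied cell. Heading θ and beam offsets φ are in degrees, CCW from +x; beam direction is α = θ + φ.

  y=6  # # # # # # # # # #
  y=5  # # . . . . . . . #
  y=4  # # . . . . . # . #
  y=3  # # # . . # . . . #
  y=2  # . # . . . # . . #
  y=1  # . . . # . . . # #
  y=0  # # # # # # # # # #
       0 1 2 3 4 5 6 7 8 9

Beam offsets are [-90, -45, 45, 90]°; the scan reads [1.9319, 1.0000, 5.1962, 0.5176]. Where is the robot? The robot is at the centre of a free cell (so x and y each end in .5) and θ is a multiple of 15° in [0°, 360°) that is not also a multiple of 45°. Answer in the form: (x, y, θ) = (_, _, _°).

Enumerate (i+0.5, j+0.5, θ) over the 30 free cells and 16 admissible headings. For each, cast all 4 beams and compare to the given ranges.
  (1.5, 2.5, 345°): beam 1 = 1.5529 ≠ 1.9319 ✗
  (7.5, 1.5, 255°): beam 1 = 4.6587 ≠ 1.9319 ✗
  (7.5, 2.5, 15°): beam 1 = 1.5529 ≠ 1.9319 ✗
  (8.5, 5.5, 150°): beam 1 = 0.5774 ≠ 1.9319 ✗
  …
  (5.5, 1.5, 75°): r_1=1.9319, r_2=1.0000, r_3=5.1962, r_4=0.5176 — all match ✓
No second candidate reproduces the full scan.

(x, y, θ) = (5.5, 1.5, 75°)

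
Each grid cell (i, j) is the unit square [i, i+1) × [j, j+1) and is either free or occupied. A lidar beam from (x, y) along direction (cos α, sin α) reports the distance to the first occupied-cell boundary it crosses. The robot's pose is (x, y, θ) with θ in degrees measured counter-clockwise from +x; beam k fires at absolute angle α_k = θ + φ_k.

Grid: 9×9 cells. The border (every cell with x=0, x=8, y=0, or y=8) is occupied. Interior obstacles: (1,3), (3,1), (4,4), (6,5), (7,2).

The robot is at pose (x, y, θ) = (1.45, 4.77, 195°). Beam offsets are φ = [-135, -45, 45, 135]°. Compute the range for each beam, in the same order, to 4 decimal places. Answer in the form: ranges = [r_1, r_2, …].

ranges = [3.7297, 0.5196, 0.8891, 7.5400]

beam 1: φ=-135°, α=60°
  d=(0.5000,0.8660)  start (1,4)  tX=1.1000 tY=0.2656  stride 1/|dx|=2.0000 1/|dy|=1.1547
    cross y-line → (1,5), t=0.2656
    cross x-line → (2,5), t=1.1000
    cross y-line → (2,6), t=1.4203
    cross y-line → (2,7), t=2.5750
    cross x-line → (3,7), t=3.1000
    cross y-line → (3,8), t=3.7297 (wall)
  → r_1 = 3.7297
beam 2: φ=-45°, α=150°
  d=(-0.8660,0.5000)  start (1,4)  tX=0.5196 tY=0.4600  stride 1/|dx|=1.1547 1/|dy|=2.0000
    cross y-line → (1,5), t=0.4600
    cross x-line → (0,5), t=0.5196 (wall)
  → r_2 = 0.5196
beam 3: φ=45°, α=240°
  d=(-0.5000,-0.8660)  start (1,4)  tX=0.9000 tY=0.8891  stride 1/|dx|=2.0000 1/|dy|=1.1547
    cross y-line → (1,3), t=0.8891 (wall)
  → r_3 = 0.8891
beam 4: φ=135°, α=330°
  d=(0.8660,-0.5000)  start (1,4)  tX=0.6351 tY=1.5400  stride 1/|dx|=1.1547 1/|dy|=2.0000
    cross x-line → (2,4), t=0.6351
    cross y-line → (2,3), t=1.5400
    cross x-line → (3,3), t=1.7898
    cross x-line → (4,3), t=2.9445
    cross y-line → (4,2), t=3.5400
    cross x-line → (5,2), t=4.0992
    cross x-line → (6,2), t=5.2539
    cross y-line → (6,1), t=5.5400
    cross x-line → (7,1), t=6.4086
    cross y-line → (7,0), t=7.5400 (wall)
  → r_4 = 7.5400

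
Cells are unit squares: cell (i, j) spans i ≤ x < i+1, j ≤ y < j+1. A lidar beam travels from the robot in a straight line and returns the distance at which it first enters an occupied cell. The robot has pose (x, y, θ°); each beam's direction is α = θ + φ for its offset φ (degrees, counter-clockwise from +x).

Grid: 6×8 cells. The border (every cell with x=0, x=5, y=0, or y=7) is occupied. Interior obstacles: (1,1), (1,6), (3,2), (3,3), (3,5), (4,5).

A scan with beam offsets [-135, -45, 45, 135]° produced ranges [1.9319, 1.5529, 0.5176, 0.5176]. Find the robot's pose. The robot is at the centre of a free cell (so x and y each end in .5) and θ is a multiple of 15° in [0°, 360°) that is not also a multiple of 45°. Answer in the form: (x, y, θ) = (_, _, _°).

Enumerate (i+0.5, j+0.5, θ) over the 18 free cells and 16 admissible headings. For each, cast all 4 beams and compare to the given ranges.
  (1.5, 5.5, 150°): beam 1 = 1.5529 ≠ 1.9319 ✗
  (2.5, 2.5, 330°): beam 1 = 1.5529 ≠ 1.9319 ✗
  (2.5, 6.5, 75°): beam 1 = 1.0000 ≠ 1.9319 ✗
  (1.5, 4.5, 195°): beam 1 = 2.8868 ≠ 1.9319 ✗
  …
  (1.5, 5.5, 30°): r_1=1.9319, r_2=1.5529, r_3=0.5176, r_4=0.5176 — all match ✓
Only this pose fits every beam.

(x, y, θ) = (1.5, 5.5, 30°)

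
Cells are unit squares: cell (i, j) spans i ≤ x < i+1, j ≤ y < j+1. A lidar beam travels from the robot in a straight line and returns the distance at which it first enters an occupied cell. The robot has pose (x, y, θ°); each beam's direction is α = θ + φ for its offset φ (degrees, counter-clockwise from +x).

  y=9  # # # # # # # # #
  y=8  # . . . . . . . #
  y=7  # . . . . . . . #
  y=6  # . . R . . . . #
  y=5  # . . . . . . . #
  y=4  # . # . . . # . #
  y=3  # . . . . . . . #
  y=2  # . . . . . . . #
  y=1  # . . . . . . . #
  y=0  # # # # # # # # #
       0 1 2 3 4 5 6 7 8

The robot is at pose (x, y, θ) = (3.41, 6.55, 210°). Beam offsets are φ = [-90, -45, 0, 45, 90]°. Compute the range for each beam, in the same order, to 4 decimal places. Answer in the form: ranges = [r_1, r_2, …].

beam 1: φ=-90°, α=120°
  cosα=-0.5000 sinα=0.8660 | (3,6) | tMaxX 0.8200 tMaxY 0.5196 | tΔX 2.0000 tΔY 1.1547
    t=0.5196 [y] (3,7)
    t=0.8200 [x] (2,7)
    t=1.6743 [y] (2,8)
    t=2.8200 [x] (1,8)
    t=2.8290 [y] (1,9) — stop
  → r_1 = 2.8290
beam 2: φ=-45°, α=165°
  cosα=-0.9659 sinα=0.2588 | (3,6) | tMaxX 0.4245 tMaxY 1.7387 | tΔX 1.0353 tΔY 3.8637
    t=0.4245 [x] (2,6)
    t=1.4597 [x] (1,6)
    t=1.7387 [y] (1,7)
    t=2.4950 [x] (0,7) — stop
  → r_2 = 2.4950
beam 3: φ=0°, α=210°
  cosα=-0.8660 sinα=-0.5000 | (3,6) | tMaxX 0.4734 tMaxY 1.1000 | tΔX 1.1547 tΔY 2.0000
    t=0.4734 [x] (2,6)
    t=1.1000 [y] (2,5)
    t=1.6281 [x] (1,5)
    t=2.7828 [x] (0,5) — stop
  → r_3 = 2.7828
beam 4: φ=45°, α=255°
  cosα=-0.2588 sinα=-0.9659 | (3,6) | tMaxX 1.5841 tMaxY 0.5694 | tΔX 3.8637 tΔY 1.0353
    t=0.5694 [y] (3,5)
    t=1.5841 [x] (2,5)
    t=1.6047 [y] (2,4) — stop
  → r_4 = 1.6047
beam 5: φ=90°, α=300°
  cosα=0.5000 sinα=-0.8660 | (3,6) | tMaxX 1.1800 tMaxY 0.6351 | tΔX 2.0000 tΔY 1.1547
    t=0.6351 [y] (3,5)
    t=1.1800 [x] (4,5)
    t=1.7898 [y] (4,4)
    t=2.9445 [y] (4,3)
    t=3.1800 [x] (5,3)
    t=4.0992 [y] (5,2)
    t=5.1800 [x] (6,2)
    t=5.2539 [y] (6,1)
    t=6.4086 [y] (6,0) — stop
  → r_5 = 6.4086

ranges = [2.8290, 2.4950, 2.7828, 1.6047, 6.4086]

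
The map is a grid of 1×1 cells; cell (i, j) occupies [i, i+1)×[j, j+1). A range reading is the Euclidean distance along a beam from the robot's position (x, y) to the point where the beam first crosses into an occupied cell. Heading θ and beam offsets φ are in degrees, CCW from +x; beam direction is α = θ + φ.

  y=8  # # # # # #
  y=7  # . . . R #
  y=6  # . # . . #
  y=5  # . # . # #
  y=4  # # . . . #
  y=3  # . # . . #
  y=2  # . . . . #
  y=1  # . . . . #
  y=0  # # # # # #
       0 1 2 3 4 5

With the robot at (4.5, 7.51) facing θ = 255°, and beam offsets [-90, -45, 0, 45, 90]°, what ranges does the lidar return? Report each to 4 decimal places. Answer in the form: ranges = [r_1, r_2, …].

beam 1: φ=-90°, α=165°
  cosα=-0.9659 sinα=0.2588 | (4,7) | tMaxX 0.5176 tMaxY 1.8932 | tΔX 1.0353 tΔY 3.8637
    t=0.5176 [x] (3,7)
    t=1.5529 [x] (2,7)
    t=1.8932 [y] (2,8) — stop
  → r_1 = 1.8932
beam 2: φ=-45°, α=210°
  cosα=-0.8660 sinα=-0.5000 | (4,7) | tMaxX 0.5774 tMaxY 1.0200 | tΔX 1.1547 tΔY 2.0000
    t=0.5774 [x] (3,7)
    t=1.0200 [y] (3,6)
    t=1.7321 [x] (2,6) — stop
  → r_2 = 1.7321
beam 3: φ=0°, α=255°
  cosα=-0.2588 sinα=-0.9659 | (4,7) | tMaxX 1.9319 tMaxY 0.5280 | tΔX 3.8637 tΔY 1.0353
    t=0.5280 [y] (4,6)
    t=1.5633 [y] (4,5) — stop
  → r_3 = 1.5633
beam 4: φ=45°, α=300°
  cosα=0.5000 sinα=-0.8660 | (4,7) | tMaxX 1.0000 tMaxY 0.5889 | tΔX 2.0000 tΔY 1.1547
    t=0.5889 [y] (4,6)
    t=1.0000 [x] (5,6) — stop
  → r_4 = 1.0000
beam 5: φ=90°, α=345°
  cosα=0.9659 sinα=-0.2588 | (4,7) | tMaxX 0.5176 tMaxY 1.9705 | tΔX 1.0353 tΔY 3.8637
    t=0.5176 [x] (5,7) — stop
  → r_5 = 0.5176

ranges = [1.8932, 1.7321, 1.5633, 1.0000, 0.5176]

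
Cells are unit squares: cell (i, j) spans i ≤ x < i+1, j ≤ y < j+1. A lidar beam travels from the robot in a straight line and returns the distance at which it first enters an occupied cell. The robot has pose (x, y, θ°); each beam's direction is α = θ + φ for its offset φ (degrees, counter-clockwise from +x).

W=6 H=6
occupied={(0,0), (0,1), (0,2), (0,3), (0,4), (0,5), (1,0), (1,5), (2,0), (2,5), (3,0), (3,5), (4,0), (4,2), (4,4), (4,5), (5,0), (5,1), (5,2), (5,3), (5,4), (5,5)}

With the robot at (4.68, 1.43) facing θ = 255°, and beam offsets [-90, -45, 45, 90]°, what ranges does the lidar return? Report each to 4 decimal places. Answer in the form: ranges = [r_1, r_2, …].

ranges = [3.8098, 0.8600, 0.4965, 0.3313]

beam 1: φ=-90°, α=165°
  d=(-0.9659,0.2588)  start (4,1)  tX=0.7040 tY=2.2023  stride 1/|dx|=1.0353 1/|dy|=3.8637
    cross x-line → (3,1), t=0.7040
    cross x-line → (2,1), t=1.7393
    cross y-line → (2,2), t=2.2023
    cross x-line → (1,2), t=2.7745
    cross x-line → (0,2), t=3.8098 (wall)
  → r_1 = 3.8098
beam 2: φ=-45°, α=210°
  d=(-0.8660,-0.5000)  start (4,1)  tX=0.7852 tY=0.8600  stride 1/|dx|=1.1547 1/|dy|=2.0000
    cross x-line → (3,1), t=0.7852
    cross y-line → (3,0), t=0.8600 (wall)
  → r_2 = 0.8600
beam 3: φ=45°, α=300°
  d=(0.5000,-0.8660)  start (4,1)  tX=0.6400 tY=0.4965  stride 1/|dx|=2.0000 1/|dy|=1.1547
    cross y-line → (4,0), t=0.4965 (wall)
  → r_3 = 0.4965
beam 4: φ=90°, α=345°
  d=(0.9659,-0.2588)  start (4,1)  tX=0.3313 tY=1.6614  stride 1/|dx|=1.0353 1/|dy|=3.8637
    cross x-line → (5,1), t=0.3313 (wall)
  → r_4 = 0.3313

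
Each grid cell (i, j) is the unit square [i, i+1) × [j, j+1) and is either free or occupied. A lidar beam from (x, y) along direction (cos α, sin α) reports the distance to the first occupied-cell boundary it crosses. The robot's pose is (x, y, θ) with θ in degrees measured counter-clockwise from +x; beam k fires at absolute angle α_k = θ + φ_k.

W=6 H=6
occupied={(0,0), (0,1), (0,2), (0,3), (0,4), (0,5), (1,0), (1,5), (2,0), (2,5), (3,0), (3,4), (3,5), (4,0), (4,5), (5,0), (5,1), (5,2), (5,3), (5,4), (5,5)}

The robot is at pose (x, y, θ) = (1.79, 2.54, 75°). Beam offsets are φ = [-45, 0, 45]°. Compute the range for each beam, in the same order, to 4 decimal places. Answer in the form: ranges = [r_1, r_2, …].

beam 1: φ=-45°, α=30°
  cosα=0.8660 sinα=0.5000 | (1,2) | tMaxX 0.2425 tMaxY 0.9200 | tΔX 1.1547 tΔY 2.0000
    t=0.2425 [x] (2,2)
    t=0.9200 [y] (2,3)
    t=1.3972 [x] (3,3)
    t=2.5519 [x] (4,3)
    t=2.9200 [y] (4,4)
    t=3.7066 [x] (5,4) — stop
  → r_1 = 3.7066
beam 2: φ=0°, α=75°
  cosα=0.2588 sinα=0.9659 | (1,2) | tMaxX 0.8114 tMaxY 0.4762 | tΔX 3.8637 tΔY 1.0353
    t=0.4762 [y] (1,3)
    t=0.8114 [x] (2,3)
    t=1.5115 [y] (2,4)
    t=2.5468 [y] (2,5) — stop
  → r_2 = 2.5468
beam 3: φ=45°, α=120°
  cosα=-0.5000 sinα=0.8660 | (1,2) | tMaxX 1.5800 tMaxY 0.5312 | tΔX 2.0000 tΔY 1.1547
    t=0.5312 [y] (1,3)
    t=1.5800 [x] (0,3) — stop
  → r_3 = 1.5800

ranges = [3.7066, 2.5468, 1.5800]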